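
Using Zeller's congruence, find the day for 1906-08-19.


Sunday

Zeller's congruence:
q=19, m=8, k=6, j=19
h = (19 + ⌊13×9/5⌋ + 6 + ⌊6/4⌋ + ⌊19/4⌋ - 2×19) mod 7
= (19 + 23 + 6 + 1 + 4 - 38) mod 7
= 15 mod 7 = 1
h=1 → Sunday


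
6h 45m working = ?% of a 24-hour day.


Time: 405 minutes
Day: 1440 minutes
Percentage = (405/1440) × 100 ≈ 28.1%

28.1%


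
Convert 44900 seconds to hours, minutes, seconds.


Hours: 44900 ÷ 3600 = 12 remainder 1700
Minutes: 1700 ÷ 60 = 28 remainder 20
Seconds: 20

12h 28m 20s


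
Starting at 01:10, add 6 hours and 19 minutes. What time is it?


Start: 70 minutes from midnight
Add: 379 minutes
Total: 449 minutes
Hours: 449 ÷ 60 = 7 remainder 29

07:29


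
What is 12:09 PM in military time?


Input: 12:09 PM
12 PM → 12 (noon)

12:09


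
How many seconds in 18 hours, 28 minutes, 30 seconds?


66510 seconds

Hours: 18 × 3600 = 64800
Minutes: 28 × 60 = 1680
Seconds: 30
Total = 64800 + 1680 + 30 = 66510


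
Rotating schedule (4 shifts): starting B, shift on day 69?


Shifts: A, B, C, D
Start: B (index 1)
Day 69: (1 + 69 - 1) mod 4
= 69 mod 4
= 1
Index 1 → shift B

Shift B


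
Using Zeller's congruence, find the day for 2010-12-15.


Zeller's congruence:
q=15, m=12, k=10, j=20
h = (15 + ⌊13×13/5⌋ + 10 + ⌊10/4⌋ + ⌊20/4⌋ - 2×20) mod 7
= (15 + 33 + 10 + 2 + 5 - 40) mod 7
= 25 mod 7 = 4
h=4 → Wednesday

Wednesday


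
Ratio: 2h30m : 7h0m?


5:14 (0.36)

Duration 1: 150 minutes
Duration 2: 420 minutes
Ratio = 150:420
GCD = 30
Simplified = 5:14
As a decimal: 5/14 ≈ 0.36


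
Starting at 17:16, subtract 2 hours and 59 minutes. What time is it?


14:17

Start: 1036 minutes from midnight
Subtract: 179 minutes
Remaining: 1036 - 179 = 857
Hours: 14, Minutes: 17


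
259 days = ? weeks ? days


Weeks: 259 ÷ 7 = 37 remainder 0

37 weeks 0 days


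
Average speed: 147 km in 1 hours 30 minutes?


Distance: 147 km
Time: 1h 30m = 90 min = 90/60 = 3/2 hours
Speed = 147 ÷ (3/2) = 147 × 2 / 3 = 294/3 = 98.0 km/h

98.0 km/h


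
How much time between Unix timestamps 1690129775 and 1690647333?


Difference = 1690647333 - 1690129775 = 517558 seconds
In hours: 517558 / 3600 ≈ 143.8
In days: 517558 / 86400 ≈ 5.99

517558 seconds (143.8 hours / 5.99 days)


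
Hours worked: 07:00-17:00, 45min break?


9h 15m (555 minutes)

Total time = (17×60+0) - (7×60+0)
= 1020 - 420 = 600 min
Minus break: 600 - 45 = 555 min
= 9h 15m


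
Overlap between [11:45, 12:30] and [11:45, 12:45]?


45 minutes

Meeting A: 705-750 (in minutes from midnight)
Meeting B: 705-765
Overlap start = max(705, 705) = 705
Overlap end = min(750, 765) = 750
Overlap = max(0, 750 - 705) = 45 min


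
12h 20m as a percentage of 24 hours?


Total minutes: 12×60 + 20 = 740
Day = 24×60 = 1440 minutes
Fraction = 740/1440 ≈ 0.5139
As a percentage: 740/1440 × 100 ≈ 51.39%

0.5139 (51.39%)


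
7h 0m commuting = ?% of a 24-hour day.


Time: 420 minutes
Day: 1440 minutes
Percentage = (420/1440) × 100 ≈ 29.2%

29.2%


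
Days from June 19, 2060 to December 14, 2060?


178 days

From June 19, 2060 to December 14, 2060
Rest of June 2060: 30 - 19 = 11
Full months: July 31, August 31, September 30, October 31, November 30
Days into December 2060: 14
Total = 11 + 31 + 31 + 30 + 31 + 30 + 14 = 178 days


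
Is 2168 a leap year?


Yes

Rules: divisible by 4 AND (not by 100 OR by 400)
2168 ÷ 4 = 542 exactly → divisible by 4
2168 ÷ 100 = 21 remainder 68 → not divisible by 100
Divisible by 4 but not by 100 → leap year


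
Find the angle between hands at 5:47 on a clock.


Hour hand = 5×30 + 47×0.5 = 173.5°
Minute hand = 47×6 = 282°
Difference = |173.5 - 282| = 108.5°

108.5°


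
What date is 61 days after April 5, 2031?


June 5, 2031

Start: April 5, 2031
Add 61 days
April 5 → May 1: 30 - 5 + 1 = 26 days (61 - 26 = 35 left)
May 1 → June 1: 31 - 1 + 1 = 31 days (35 - 31 = 4 left)
June 1 + 4 = June 5, 2031


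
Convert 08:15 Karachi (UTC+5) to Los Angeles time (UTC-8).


Time difference = UTC-8 - UTC+5 = -13 hours
New hour = (8 -13) mod 24
= -5 mod 24 = 19
Minutes unchanged → 19:15; -5 < 0 → previous day

19:15 (previous day)


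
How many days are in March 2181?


Month: March (month 3)
March has 31 days

31 days


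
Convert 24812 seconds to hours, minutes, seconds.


Hours: 24812 ÷ 3600 = 6 remainder 3212
Minutes: 3212 ÷ 60 = 53 remainder 32
Seconds: 32

6h 53m 32s


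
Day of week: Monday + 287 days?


Start: Monday (index 0)
(0 + 287) mod 7
= 287 mod 7
= 0
Index 0 → Monday

Monday


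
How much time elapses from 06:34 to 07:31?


0h 57m

End time in minutes: 7×60 + 31 = 451
Start time in minutes: 6×60 + 34 = 394
Difference = 451 - 394 = 57 minutes
= 0 hours 57 minutes


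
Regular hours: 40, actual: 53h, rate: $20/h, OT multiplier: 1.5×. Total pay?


$1190.00

Regular: 40h × $20 = $800.00
Overtime: 53 - 40 = 13h
OT pay: 13h × $20 × 1.5 = $390.00
Total = $800.00 + $390.00 = $1190.00


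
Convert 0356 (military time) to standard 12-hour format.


Hour: 3
3 < 12 → AM

3:56 AM


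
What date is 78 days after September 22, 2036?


December 9, 2036

Start: September 22, 2036
Add 78 days
September 22 → October 1: 30 - 22 + 1 = 9 days (78 - 9 = 69 left)
October 1 → November 1: 31 - 1 + 1 = 31 days (69 - 31 = 38 left)
November 1 → December 1: 30 - 1 + 1 = 30 days (38 - 30 = 8 left)
December 1 + 8 = December 9, 2036


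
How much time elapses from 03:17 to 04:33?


End time in minutes: 4×60 + 33 = 273
Start time in minutes: 3×60 + 17 = 197
Difference = 273 - 197 = 76 minutes
= 1 hours 16 minutes

1h 16m


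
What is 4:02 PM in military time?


Input: 4:02 PM
PM: 4 + 12 = 16

16:02


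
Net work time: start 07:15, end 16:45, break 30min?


Total time = (16×60+45) - (7×60+15)
= 1005 - 435 = 570 min
Minus break: 570 - 30 = 540 min
= 9h 0m

9h 0m (540 minutes)


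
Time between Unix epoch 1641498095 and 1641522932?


Difference = 1641522932 - 1641498095 = 24837 seconds
In hours: 24837 / 3600 ≈ 6.9
In days: 24837 / 86400 ≈ 0.29

24837 seconds (6.9 hours / 0.29 days)


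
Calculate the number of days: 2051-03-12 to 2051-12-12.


From March 12, 2051 to December 12, 2051
Rest of March 2051: 31 - 12 = 19
Full months: April 30, May 31, June 30, July 31, August 31, September 30, October 31, November 30
Days into December 2051: 12
Total = 19 + 30 + 31 + 30 + 31 + 31 + 30 + 31 + 30 + 12 = 275 days

275 days


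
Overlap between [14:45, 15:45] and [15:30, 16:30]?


15 minutes

Meeting A: 885-945 (in minutes from midnight)
Meeting B: 930-990
Overlap start = max(885, 930) = 930
Overlap end = min(945, 990) = 945
Overlap = max(0, 945 - 930) = 15 min


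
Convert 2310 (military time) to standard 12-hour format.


Hour: 23
23 - 12 = 11 → PM

11:10 PM


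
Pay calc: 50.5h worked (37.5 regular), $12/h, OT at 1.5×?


Regular: 37.5h × $12 = $450.00
Overtime: 50.5 - 37.5 = 13.0h
OT pay: 13.0h × $12 × 1.5 = $234.00
Total = $450.00 + $234.00 = $684.00

$684.00


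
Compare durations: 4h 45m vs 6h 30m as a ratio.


Duration 1: 285 minutes
Duration 2: 390 minutes
Ratio = 285:390
GCD = 15
Simplified = 19:26
As a decimal: 19/26 ≈ 0.73

19:26 (0.73)


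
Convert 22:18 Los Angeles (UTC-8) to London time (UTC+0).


Time difference = UTC+0 - UTC-8 = +8 hours
New hour = (22 + 8) mod 24
= 30 mod 24 = 6
Minutes unchanged → 06:18; 30 ≥ 24 → next day

06:18 (next day)


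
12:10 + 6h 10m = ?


Start: 730 minutes from midnight
Add: 370 minutes
Total: 1100 minutes
Hours: 1100 ÷ 60 = 18 remainder 20

18:20


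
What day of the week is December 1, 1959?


Zeller's congruence:
q=1, m=12, k=59, j=19
h = (1 + ⌊13×13/5⌋ + 59 + ⌊59/4⌋ + ⌊19/4⌋ - 2×19) mod 7
= (1 + 33 + 59 + 14 + 4 - 38) mod 7
= 73 mod 7 = 3
h=3 → Tuesday

Tuesday


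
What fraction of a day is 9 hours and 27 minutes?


0.3938 (39.38%)

Total minutes: 9×60 + 27 = 567
Day = 24×60 = 1440 minutes
Fraction = 567/1440 ≈ 0.3938
As a percentage: 567/1440 × 100 ≈ 39.38%


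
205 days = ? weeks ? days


Weeks: 205 ÷ 7 = 29 remainder 2

29 weeks 2 days


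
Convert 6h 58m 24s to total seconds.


Hours: 6 × 3600 = 21600
Minutes: 58 × 60 = 3480
Seconds: 24
Total = 21600 + 3480 + 24 = 25104

25104 seconds


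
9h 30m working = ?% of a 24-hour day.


39.6%

Time: 570 minutes
Day: 1440 minutes
Percentage = (570/1440) × 100 ≈ 39.6%


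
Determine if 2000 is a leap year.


Rules: divisible by 4 AND (not by 100 OR by 400)
2000 ÷ 4 = 500 exactly → divisible by 4
2000 ÷ 100 = 20 exactly → divisible by 100
2000 ÷ 400 = 5 exactly → divisible by 400
Divisible by 400 → leap year

Yes


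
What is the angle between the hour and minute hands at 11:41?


Hour hand = 11×30 + 41×0.5 = 350.5°
Minute hand = 41×6 = 246°
Difference = |350.5 - 246| = 104.5°

104.5°


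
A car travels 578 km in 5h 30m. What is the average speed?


105.1 km/h

Distance: 578 km
Time: 5h 30m = 330 min = 330/60 = 11/2 hours
Speed = 578 ÷ (11/2) = 578 × 2 / 11 = 1156/11 ≈ 105.1 km/h


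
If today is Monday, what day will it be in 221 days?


Friday

Start: Monday (index 0)
(0 + 221) mod 7
= 221 mod 7
= 4
Index 4 → Friday


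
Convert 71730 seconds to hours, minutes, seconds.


Hours: 71730 ÷ 3600 = 19 remainder 3330
Minutes: 3330 ÷ 60 = 55 remainder 30
Seconds: 30

19h 55m 30s


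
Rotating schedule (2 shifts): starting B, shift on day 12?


Shift A

Shifts: A, B
Start: B (index 1)
Day 12: (1 + 12 - 1) mod 2
= 12 mod 2
= 0
Index 0 → shift A


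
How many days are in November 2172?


Month: November (month 11)
November has 30 days

30 days


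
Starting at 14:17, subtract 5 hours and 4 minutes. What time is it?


09:13

Start: 857 minutes from midnight
Subtract: 304 minutes
Remaining: 857 - 304 = 553
Hours: 9, Minutes: 13


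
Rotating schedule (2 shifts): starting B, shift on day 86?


Shift A

Shifts: A, B
Start: B (index 1)
Day 86: (1 + 86 - 1) mod 2
= 86 mod 2
= 0
Index 0 → shift A


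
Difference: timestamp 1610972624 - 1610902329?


Difference = 1610972624 - 1610902329 = 70295 seconds
In hours: 70295 / 3600 ≈ 19.5
In days: 70295 / 86400 ≈ 0.81

70295 seconds (19.5 hours / 0.81 days)


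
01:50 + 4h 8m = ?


05:58

Start: 110 minutes from midnight
Add: 248 minutes
Total: 358 minutes
Hours: 358 ÷ 60 = 5 remainder 58


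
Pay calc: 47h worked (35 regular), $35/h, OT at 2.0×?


Regular: 35h × $35 = $1225.00
Overtime: 47 - 35 = 12h
OT pay: 12h × $35 × 2.0 = $840.00
Total = $1225.00 + $840.00 = $2065.00

$2065.00


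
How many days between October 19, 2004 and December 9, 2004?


51 days

From October 19, 2004 to December 9, 2004
Rest of October 2004: 31 - 19 = 12
Full months: November 30
Days into December 2004: 9
Total = 12 + 30 + 9 = 51 days


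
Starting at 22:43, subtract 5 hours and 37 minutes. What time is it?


17:06

Start: 1363 minutes from midnight
Subtract: 337 minutes
Remaining: 1363 - 337 = 1026
Hours: 17, Minutes: 6


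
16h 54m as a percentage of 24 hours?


Total minutes: 16×60 + 54 = 1014
Day = 24×60 = 1440 minutes
Fraction = 1014/1440 ≈ 0.7042
As a percentage: 1014/1440 × 100 ≈ 70.42%

0.7042 (70.42%)


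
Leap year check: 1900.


Rules: divisible by 4 AND (not by 100 OR by 400)
1900 ÷ 4 = 475 exactly → divisible by 4
1900 ÷ 100 = 19 exactly → divisible by 100
1900 ÷ 400 = 4 remainder 300 → not divisible by 400
Divisible by 100 but not by 400 → not a leap year

No


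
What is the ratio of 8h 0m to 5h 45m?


32:23 (1.39)

Duration 1: 480 minutes
Duration 2: 345 minutes
Ratio = 480:345
GCD = 15
Simplified = 32:23
As a decimal: 32/23 ≈ 1.39


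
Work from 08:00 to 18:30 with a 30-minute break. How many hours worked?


Total time = (18×60+30) - (8×60+0)
= 1110 - 480 = 630 min
Minus break: 630 - 30 = 600 min
= 10h 0m

10h 0m (600 minutes)


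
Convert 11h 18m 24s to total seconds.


Hours: 11 × 3600 = 39600
Minutes: 18 × 60 = 1080
Seconds: 24
Total = 39600 + 1080 + 24 = 40704

40704 seconds


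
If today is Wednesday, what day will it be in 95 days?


Sunday

Start: Wednesday (index 2)
(2 + 95) mod 7
= 97 mod 7
= 6
Index 6 → Sunday


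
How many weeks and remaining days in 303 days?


Weeks: 303 ÷ 7 = 43 remainder 2

43 weeks 2 days


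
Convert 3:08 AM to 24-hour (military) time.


Input: 3:08 AM
AM hour stays: 3

03:08


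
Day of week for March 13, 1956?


Zeller's congruence:
q=13, m=3, k=56, j=19
h = (13 + ⌊13×4/5⌋ + 56 + ⌊56/4⌋ + ⌊19/4⌋ - 2×19) mod 7
= (13 + 10 + 56 + 14 + 4 - 38) mod 7
= 59 mod 7 = 3
h=3 → Tuesday

Tuesday


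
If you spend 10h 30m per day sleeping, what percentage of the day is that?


Time: 630 minutes
Day: 1440 minutes
Percentage = (630/1440) × 100 ≈ 43.8%

43.8%


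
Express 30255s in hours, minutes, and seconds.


8h 24m 15s

Hours: 30255 ÷ 3600 = 8 remainder 1455
Minutes: 1455 ÷ 60 = 24 remainder 15
Seconds: 15


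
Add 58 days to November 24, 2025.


January 21, 2026

Start: November 24, 2025
Add 58 days
November 24 → December 1: 30 - 24 + 1 = 7 days (58 - 7 = 51 left)
December 1 → January 1: 31 - 1 + 1 = 31 days (51 - 31 = 20 left)
January 1 + 20 = January 21, 2026


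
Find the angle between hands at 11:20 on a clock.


Hour hand = 11×30 + 20×0.5 = 340.0°
Minute hand = 20×6 = 120°
Difference = |340.0 - 120| = 220.0°
Since > 180°: 360 - 220.0 = 140.0°

140.0°


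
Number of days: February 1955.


28 days

Month: February (month 2)
February: 28 or 29 (leap year)
1955 leap year? No


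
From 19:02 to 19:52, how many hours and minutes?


0h 50m

End time in minutes: 19×60 + 52 = 1192
Start time in minutes: 19×60 + 2 = 1142
Difference = 1192 - 1142 = 50 minutes
= 0 hours 50 minutes


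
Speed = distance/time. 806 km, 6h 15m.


Distance: 806 km
Time: 6h 15m = 375 min = 375/60 = 25/4 hours
Speed = 806 ÷ (25/4) = 806 × 4 / 25 = 3224/25 ≈ 129.0 km/h

129.0 km/h


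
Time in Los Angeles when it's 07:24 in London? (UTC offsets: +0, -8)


23:24 (previous day)

Time difference = UTC-8 - UTC+0 = -8 hours
New hour = (7 -8) mod 24
= -1 mod 24 = 23
Minutes unchanged → 23:24; -1 < 0 → previous day


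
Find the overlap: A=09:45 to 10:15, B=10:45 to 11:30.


Meeting A: 585-615 (in minutes from midnight)
Meeting B: 645-690
Overlap start = max(585, 645) = 645
Overlap end = min(615, 690) = 615
Overlap = max(0, 615 - 645) = 0 min

0 minutes


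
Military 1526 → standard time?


3:26 PM

Hour: 15
15 - 12 = 3 → PM


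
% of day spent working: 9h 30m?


Time: 570 minutes
Day: 1440 minutes
Percentage = (570/1440) × 100 ≈ 39.6%

39.6%


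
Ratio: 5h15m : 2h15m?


7:3 (2.33)

Duration 1: 315 minutes
Duration 2: 135 minutes
Ratio = 315:135
GCD = 45
Simplified = 7:3
As a decimal: 7/3 ≈ 2.33


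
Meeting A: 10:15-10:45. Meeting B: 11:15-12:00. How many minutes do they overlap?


0 minutes

Meeting A: 615-645 (in minutes from midnight)
Meeting B: 675-720
Overlap start = max(615, 675) = 675
Overlap end = min(645, 720) = 645
Overlap = max(0, 645 - 675) = 0 min


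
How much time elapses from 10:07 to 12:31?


End time in minutes: 12×60 + 31 = 751
Start time in minutes: 10×60 + 7 = 607
Difference = 751 - 607 = 144 minutes
= 2 hours 24 minutes

2h 24m


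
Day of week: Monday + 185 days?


Start: Monday (index 0)
(0 + 185) mod 7
= 185 mod 7
= 3
Index 3 → Thursday

Thursday


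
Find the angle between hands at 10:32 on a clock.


124.0°

Hour hand = 10×30 + 32×0.5 = 316.0°
Minute hand = 32×6 = 192°
Difference = |316.0 - 192| = 124.0°


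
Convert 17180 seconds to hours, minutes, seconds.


Hours: 17180 ÷ 3600 = 4 remainder 2780
Minutes: 2780 ÷ 60 = 46 remainder 20
Seconds: 20

4h 46m 20s


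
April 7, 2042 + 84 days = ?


June 30, 2042

Start: April 7, 2042
Add 84 days
April 7 → May 1: 30 - 7 + 1 = 24 days (84 - 24 = 60 left)
May 1 → June 1: 31 - 1 + 1 = 31 days (60 - 31 = 29 left)
June 1 + 29 = June 30, 2042


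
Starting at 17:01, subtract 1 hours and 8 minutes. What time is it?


15:53

Start: 1021 minutes from midnight
Subtract: 68 minutes
Remaining: 1021 - 68 = 953
Hours: 15, Minutes: 53


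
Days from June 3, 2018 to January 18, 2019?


From June 3, 2018 to January 18, 2019
Rest of June 2018: 30 - 3 = 27
Full months: July 31, August 31, September 30, October 31, November 30, December 31
Days into January 2019: 18
Total = 27 + 31 + 31 + 30 + 31 + 30 + 31 + 18 = 229 days

229 days


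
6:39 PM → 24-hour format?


18:39

Input: 6:39 PM
PM: 6 + 12 = 18


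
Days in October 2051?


Month: October (month 10)
October has 31 days

31 days


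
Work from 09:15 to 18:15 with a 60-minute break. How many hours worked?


Total time = (18×60+15) - (9×60+15)
= 1095 - 555 = 540 min
Minus break: 540 - 60 = 480 min
= 8h 0m

8h 0m (480 minutes)


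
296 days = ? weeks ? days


42 weeks 2 days

Weeks: 296 ÷ 7 = 42 remainder 2


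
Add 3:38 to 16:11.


Start: 971 minutes from midnight
Add: 218 minutes
Total: 1189 minutes
Hours: 1189 ÷ 60 = 19 remainder 49

19:49


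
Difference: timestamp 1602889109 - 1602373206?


Difference = 1602889109 - 1602373206 = 515903 seconds
In hours: 515903 / 3600 ≈ 143.3
In days: 515903 / 86400 ≈ 5.97

515903 seconds (143.3 hours / 5.97 days)


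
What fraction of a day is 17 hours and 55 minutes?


Total minutes: 17×60 + 55 = 1075
Day = 24×60 = 1440 minutes
Fraction = 1075/1440 ≈ 0.7465
As a percentage: 1075/1440 × 100 ≈ 74.65%

0.7465 (74.65%)


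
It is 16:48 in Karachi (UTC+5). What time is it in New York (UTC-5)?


Time difference = UTC-5 - UTC+5 = -10 hours
New hour = (16 -10) mod 24
= 6 mod 24 = 6
Minutes unchanged → 06:48

06:48


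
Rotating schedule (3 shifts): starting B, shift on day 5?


Shifts: A, B, C
Start: B (index 1)
Day 5: (1 + 5 - 1) mod 3
= 5 mod 3
= 2
Index 2 → shift C

Shift C


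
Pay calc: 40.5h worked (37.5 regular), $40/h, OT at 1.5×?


Regular: 37.5h × $40 = $1500.00
Overtime: 40.5 - 37.5 = 3.0h
OT pay: 3.0h × $40 × 1.5 = $180.00
Total = $1500.00 + $180.00 = $1680.00

$1680.00


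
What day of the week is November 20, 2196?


Sunday

Zeller's congruence:
q=20, m=11, k=96, j=21
h = (20 + ⌊13×12/5⌋ + 96 + ⌊96/4⌋ + ⌊21/4⌋ - 2×21) mod 7
= (20 + 31 + 96 + 24 + 5 - 42) mod 7
= 134 mod 7 = 1
h=1 → Sunday


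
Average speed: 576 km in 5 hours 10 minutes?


Distance: 576 km
Time: 5h 10m = 310 min = 310/60 = 31/6 hours
Speed = 576 ÷ (31/6) = 576 × 6 / 31 = 3456/31 ≈ 111.5 km/h

111.5 km/h


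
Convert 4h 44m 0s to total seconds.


17040 seconds

Hours: 4 × 3600 = 14400
Minutes: 44 × 60 = 2640
Seconds: 0
Total = 14400 + 2640 + 0 = 17040


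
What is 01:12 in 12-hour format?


Hour: 1
1 < 12 → AM

1:12 AM


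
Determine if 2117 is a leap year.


Rules: divisible by 4 AND (not by 100 OR by 400)
2117 ÷ 4 = 529 remainder 1 → not divisible by 4
Not divisible by 4 → not a leap year

No


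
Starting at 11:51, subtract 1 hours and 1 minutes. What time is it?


10:50

Start: 711 minutes from midnight
Subtract: 61 minutes
Remaining: 711 - 61 = 650
Hours: 10, Minutes: 50


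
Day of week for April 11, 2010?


Sunday

Zeller's congruence:
q=11, m=4, k=10, j=20
h = (11 + ⌊13×5/5⌋ + 10 + ⌊10/4⌋ + ⌊20/4⌋ - 2×20) mod 7
= (11 + 13 + 10 + 2 + 5 - 40) mod 7
= 1 mod 7 = 1
h=1 → Sunday


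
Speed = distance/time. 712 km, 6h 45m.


Distance: 712 km
Time: 6h 45m = 405 min = 405/60 = 27/4 hours
Speed = 712 ÷ (27/4) = 712 × 4 / 27 = 2848/27 ≈ 105.5 km/h

105.5 km/h


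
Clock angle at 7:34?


23.0°

Hour hand = 7×30 + 34×0.5 = 227.0°
Minute hand = 34×6 = 204°
Difference = |227.0 - 204| = 23.0°


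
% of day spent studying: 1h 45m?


7.3%

Time: 105 minutes
Day: 1440 minutes
Percentage = (105/1440) × 100 ≈ 7.3%


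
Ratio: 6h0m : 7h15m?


Duration 1: 360 minutes
Duration 2: 435 minutes
Ratio = 360:435
GCD = 15
Simplified = 24:29
As a decimal: 24/29 ≈ 0.83

24:29 (0.83)


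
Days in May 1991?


Month: May (month 5)
May has 31 days

31 days


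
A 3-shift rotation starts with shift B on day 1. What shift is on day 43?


Shifts: A, B, C
Start: B (index 1)
Day 43: (1 + 43 - 1) mod 3
= 43 mod 3
= 1
Index 1 → shift B

Shift B


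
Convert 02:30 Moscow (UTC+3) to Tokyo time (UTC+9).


Time difference = UTC+9 - UTC+3 = +6 hours
New hour = (2 + 6) mod 24
= 8 mod 24 = 8
Minutes unchanged → 08:30

08:30


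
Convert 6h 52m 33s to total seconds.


Hours: 6 × 3600 = 21600
Minutes: 52 × 60 = 3120
Seconds: 33
Total = 21600 + 3120 + 33 = 24753

24753 seconds


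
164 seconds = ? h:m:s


Hours: 164 ÷ 3600 = 0 remainder 164
Minutes: 164 ÷ 60 = 2 remainder 44
Seconds: 44

0h 2m 44s


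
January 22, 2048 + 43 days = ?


March 5, 2048

Start: January 22, 2048
Add 43 days
January 22 → February 1: 31 - 22 + 1 = 10 days (43 - 10 = 33 left)
February 1 → March 1: 29 - 1 + 1 = 29 days (33 - 29 = 4 left)
March 1 + 4 = March 5, 2048


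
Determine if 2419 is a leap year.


Rules: divisible by 4 AND (not by 100 OR by 400)
2419 ÷ 4 = 604 remainder 3 → not divisible by 4
Not divisible by 4 → not a leap year

No


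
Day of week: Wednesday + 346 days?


Start: Wednesday (index 2)
(2 + 346) mod 7
= 348 mod 7
= 5
Index 5 → Saturday

Saturday


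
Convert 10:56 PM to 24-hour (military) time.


22:56

Input: 10:56 PM
PM: 10 + 12 = 22


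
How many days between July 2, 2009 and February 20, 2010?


233 days

From July 2, 2009 to February 20, 2010
Rest of July 2009: 31 - 2 = 29
Full months: August 31, September 30, October 31, November 30, December 31, January 31
Days into February 2010: 20
Total = 29 + 31 + 30 + 31 + 30 + 31 + 31 + 20 = 233 days


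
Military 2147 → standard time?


Hour: 21
21 - 12 = 9 → PM

9:47 PM


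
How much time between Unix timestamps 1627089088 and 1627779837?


Difference = 1627779837 - 1627089088 = 690749 seconds
In hours: 690749 / 3600 ≈ 191.9
In days: 690749 / 86400 ≈ 7.99

690749 seconds (191.9 hours / 7.99 days)


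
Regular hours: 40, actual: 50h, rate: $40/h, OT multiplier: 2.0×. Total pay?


Regular: 40h × $40 = $1600.00
Overtime: 50 - 40 = 10h
OT pay: 10h × $40 × 2.0 = $800.00
Total = $1600.00 + $800.00 = $2400.00

$2400.00


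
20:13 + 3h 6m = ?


Start: 1213 minutes from midnight
Add: 186 minutes
Total: 1399 minutes
Hours: 1399 ÷ 60 = 23 remainder 19

23:19


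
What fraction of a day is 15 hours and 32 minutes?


Total minutes: 15×60 + 32 = 932
Day = 24×60 = 1440 minutes
Fraction = 932/1440 ≈ 0.6472
As a percentage: 932/1440 × 100 ≈ 64.72%

0.6472 (64.72%)


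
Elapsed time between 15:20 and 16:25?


1h 5m

End time in minutes: 16×60 + 25 = 985
Start time in minutes: 15×60 + 20 = 920
Difference = 985 - 920 = 65 minutes
= 1 hours 5 minutes


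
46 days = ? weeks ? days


6 weeks 4 days

Weeks: 46 ÷ 7 = 6 remainder 4


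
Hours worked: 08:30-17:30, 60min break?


8h 0m (480 minutes)

Total time = (17×60+30) - (8×60+30)
= 1050 - 510 = 540 min
Minus break: 540 - 60 = 480 min
= 8h 0m


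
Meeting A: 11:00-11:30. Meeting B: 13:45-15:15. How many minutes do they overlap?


0 minutes

Meeting A: 660-690 (in minutes from midnight)
Meeting B: 825-915
Overlap start = max(660, 825) = 825
Overlap end = min(690, 915) = 690
Overlap = max(0, 690 - 825) = 0 min


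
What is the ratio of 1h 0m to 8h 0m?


Duration 1: 60 minutes
Duration 2: 480 minutes
Ratio = 60:480
GCD = 60
Simplified = 1:8
As a decimal: 1/8 ≈ 0.13

1:8 (0.13)


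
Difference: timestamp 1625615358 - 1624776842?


838516 seconds (232.9 hours / 9.71 days)

Difference = 1625615358 - 1624776842 = 838516 seconds
In hours: 838516 / 3600 ≈ 232.9
In days: 838516 / 86400 ≈ 9.71


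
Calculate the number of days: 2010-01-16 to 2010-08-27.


223 days

From January 16, 2010 to August 27, 2010
Rest of January 2010: 31 - 16 = 15
Full months: February 2010 28, March 31, April 30, May 31, June 30, July 31
Days into August 2010: 27
Total = 15 + 28 + 31 + 30 + 31 + 30 + 31 + 27 = 223 days


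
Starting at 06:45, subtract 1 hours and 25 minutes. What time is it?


Start: 405 minutes from midnight
Subtract: 85 minutes
Remaining: 405 - 85 = 320
Hours: 5, Minutes: 20

05:20


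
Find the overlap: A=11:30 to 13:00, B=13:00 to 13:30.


0 minutes

Meeting A: 690-780 (in minutes from midnight)
Meeting B: 780-810
Overlap start = max(690, 780) = 780
Overlap end = min(780, 810) = 780
Overlap = max(0, 780 - 780) = 0 min


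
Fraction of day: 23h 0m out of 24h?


Total minutes: 23×60 + 0 = 1380
Day = 24×60 = 1440 minutes
Fraction = 1380/1440 ≈ 0.9583
As a percentage: 1380/1440 × 100 ≈ 95.83%

0.9583 (95.83%)


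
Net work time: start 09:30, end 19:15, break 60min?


Total time = (19×60+15) - (9×60+30)
= 1155 - 570 = 585 min
Minus break: 585 - 60 = 525 min
= 8h 45m

8h 45m (525 minutes)


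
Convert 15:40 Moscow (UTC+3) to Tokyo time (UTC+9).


Time difference = UTC+9 - UTC+3 = +6 hours
New hour = (15 + 6) mod 24
= 21 mod 24 = 21
Minutes unchanged → 21:40

21:40


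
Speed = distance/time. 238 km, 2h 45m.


86.5 km/h

Distance: 238 km
Time: 2h 45m = 165 min = 165/60 = 11/4 hours
Speed = 238 ÷ (11/4) = 238 × 4 / 11 = 952/11 ≈ 86.5 km/h


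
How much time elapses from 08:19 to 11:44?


3h 25m

End time in minutes: 11×60 + 44 = 704
Start time in minutes: 8×60 + 19 = 499
Difference = 704 - 499 = 205 minutes
= 3 hours 25 minutes


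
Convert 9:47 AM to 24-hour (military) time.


09:47

Input: 9:47 AM
AM hour stays: 9


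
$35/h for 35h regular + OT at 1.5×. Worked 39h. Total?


$1435.00

Regular: 35h × $35 = $1225.00
Overtime: 39 - 35 = 4h
OT pay: 4h × $35 × 1.5 = $210.00
Total = $1225.00 + $210.00 = $1435.00


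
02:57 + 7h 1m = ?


Start: 177 minutes from midnight
Add: 421 minutes
Total: 598 minutes
Hours: 598 ÷ 60 = 9 remainder 58

09:58


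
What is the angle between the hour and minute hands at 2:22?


61.0°

Hour hand = 2×30 + 22×0.5 = 71.0°
Minute hand = 22×6 = 132°
Difference = |71.0 - 132| = 61.0°


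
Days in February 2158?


28 days

Month: February (month 2)
February: 28 or 29 (leap year)
2158 leap year? No


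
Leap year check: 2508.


Yes

Rules: divisible by 4 AND (not by 100 OR by 400)
2508 ÷ 4 = 627 exactly → divisible by 4
2508 ÷ 100 = 25 remainder 8 → not divisible by 100
Divisible by 4 but not by 100 → leap year


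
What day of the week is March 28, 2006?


Tuesday

Zeller's congruence:
q=28, m=3, k=6, j=20
h = (28 + ⌊13×4/5⌋ + 6 + ⌊6/4⌋ + ⌊20/4⌋ - 2×20) mod 7
= (28 + 10 + 6 + 1 + 5 - 40) mod 7
= 10 mod 7 = 3
h=3 → Tuesday


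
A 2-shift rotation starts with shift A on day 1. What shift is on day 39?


Shift A

Shifts: A, B
Start: A (index 0)
Day 39: (0 + 39 - 1) mod 2
= 38 mod 2
= 0
Index 0 → shift A


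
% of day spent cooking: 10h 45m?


Time: 645 minutes
Day: 1440 minutes
Percentage = (645/1440) × 100 ≈ 44.8%

44.8%


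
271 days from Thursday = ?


Tuesday

Start: Thursday (index 3)
(3 + 271) mod 7
= 274 mod 7
= 1
Index 1 → Tuesday


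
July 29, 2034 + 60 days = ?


Start: July 29, 2034
Add 60 days
July 29 → August 1: 31 - 29 + 1 = 3 days (60 - 3 = 57 left)
August 1 → September 1: 31 - 1 + 1 = 31 days (57 - 31 = 26 left)
September 1 + 26 = September 27, 2034

September 27, 2034


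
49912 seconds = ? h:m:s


Hours: 49912 ÷ 3600 = 13 remainder 3112
Minutes: 3112 ÷ 60 = 51 remainder 52
Seconds: 52

13h 51m 52s


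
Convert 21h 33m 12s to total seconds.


77592 seconds

Hours: 21 × 3600 = 75600
Minutes: 33 × 60 = 1980
Seconds: 12
Total = 75600 + 1980 + 12 = 77592


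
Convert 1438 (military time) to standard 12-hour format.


2:38 PM

Hour: 14
14 - 12 = 2 → PM


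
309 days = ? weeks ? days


Weeks: 309 ÷ 7 = 44 remainder 1

44 weeks 1 days


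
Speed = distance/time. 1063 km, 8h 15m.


Distance: 1063 km
Time: 8h 15m = 495 min = 495/60 = 33/4 hours
Speed = 1063 ÷ (33/4) = 1063 × 4 / 33 = 4252/33 ≈ 128.8 km/h

128.8 km/h


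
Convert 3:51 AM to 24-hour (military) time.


Input: 3:51 AM
AM hour stays: 3

03:51


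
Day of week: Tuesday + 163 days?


Thursday

Start: Tuesday (index 1)
(1 + 163) mod 7
= 164 mod 7
= 3
Index 3 → Thursday


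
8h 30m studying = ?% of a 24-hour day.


Time: 510 minutes
Day: 1440 minutes
Percentage = (510/1440) × 100 ≈ 35.4%

35.4%


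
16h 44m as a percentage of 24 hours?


0.6972 (69.72%)

Total minutes: 16×60 + 44 = 1004
Day = 24×60 = 1440 minutes
Fraction = 1004/1440 ≈ 0.6972
As a percentage: 1004/1440 × 100 ≈ 69.72%


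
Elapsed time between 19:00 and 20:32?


1h 32m

End time in minutes: 20×60 + 32 = 1232
Start time in minutes: 19×60 + 0 = 1140
Difference = 1232 - 1140 = 92 minutes
= 1 hours 32 minutes


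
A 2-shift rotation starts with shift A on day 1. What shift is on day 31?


Shifts: A, B
Start: A (index 0)
Day 31: (0 + 31 - 1) mod 2
= 30 mod 2
= 0
Index 0 → shift A

Shift A


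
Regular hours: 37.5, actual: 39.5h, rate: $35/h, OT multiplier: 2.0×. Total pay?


Regular: 37.5h × $35 = $1312.50
Overtime: 39.5 - 37.5 = 2.0h
OT pay: 2.0h × $35 × 2.0 = $140.00
Total = $1312.50 + $140.00 = $1452.50

$1452.50


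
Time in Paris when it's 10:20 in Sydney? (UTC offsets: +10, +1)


Time difference = UTC+1 - UTC+10 = -9 hours
New hour = (10 -9) mod 24
= 1 mod 24 = 1
Minutes unchanged → 01:20

01:20


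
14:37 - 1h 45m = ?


12:52

Start: 877 minutes from midnight
Subtract: 105 minutes
Remaining: 877 - 105 = 772
Hours: 12, Minutes: 52


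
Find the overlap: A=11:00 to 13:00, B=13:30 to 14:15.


0 minutes

Meeting A: 660-780 (in minutes from midnight)
Meeting B: 810-855
Overlap start = max(660, 810) = 810
Overlap end = min(780, 855) = 780
Overlap = max(0, 780 - 810) = 0 min


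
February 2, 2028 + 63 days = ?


Start: February 2, 2028
Add 63 days
February 2 → March 1: 29 - 2 + 1 = 28 days (63 - 28 = 35 left)
March 1 → April 1: 31 - 1 + 1 = 31 days (35 - 31 = 4 left)
April 1 + 4 = April 5, 2028

April 5, 2028


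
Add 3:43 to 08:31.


Start: 511 minutes from midnight
Add: 223 minutes
Total: 734 minutes
Hours: 734 ÷ 60 = 12 remainder 14

12:14


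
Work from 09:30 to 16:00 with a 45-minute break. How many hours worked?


Total time = (16×60+0) - (9×60+30)
= 960 - 570 = 390 min
Minus break: 390 - 45 = 345 min
= 5h 45m

5h 45m (345 minutes)


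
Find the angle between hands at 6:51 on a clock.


Hour hand = 6×30 + 51×0.5 = 205.5°
Minute hand = 51×6 = 306°
Difference = |205.5 - 306| = 100.5°

100.5°


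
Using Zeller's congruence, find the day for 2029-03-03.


Zeller's congruence:
q=3, m=3, k=29, j=20
h = (3 + ⌊13×4/5⌋ + 29 + ⌊29/4⌋ + ⌊20/4⌋ - 2×20) mod 7
= (3 + 10 + 29 + 7 + 5 - 40) mod 7
= 14 mod 7 = 0
h=0 → Saturday

Saturday


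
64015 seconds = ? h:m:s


17h 46m 55s

Hours: 64015 ÷ 3600 = 17 remainder 2815
Minutes: 2815 ÷ 60 = 46 remainder 55
Seconds: 55


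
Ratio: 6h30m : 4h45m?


26:19 (1.37)

Duration 1: 390 minutes
Duration 2: 285 minutes
Ratio = 390:285
GCD = 15
Simplified = 26:19
As a decimal: 26/19 ≈ 1.37


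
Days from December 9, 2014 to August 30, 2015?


264 days

From December 9, 2014 to August 30, 2015
Rest of December 2014: 31 - 9 = 22
Full months: January 31, February 2015 28, March 31, April 30, May 31, June 30, July 31
Days into August 2015: 30
Total = 22 + 31 + 28 + 31 + 30 + 31 + 30 + 31 + 30 = 264 days


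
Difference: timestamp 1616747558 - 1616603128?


144430 seconds (40.1 hours / 1.67 days)

Difference = 1616747558 - 1616603128 = 144430 seconds
In hours: 144430 / 3600 ≈ 40.1
In days: 144430 / 86400 ≈ 1.67


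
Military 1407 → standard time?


2:07 PM

Hour: 14
14 - 12 = 2 → PM


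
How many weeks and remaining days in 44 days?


6 weeks 2 days

Weeks: 44 ÷ 7 = 6 remainder 2


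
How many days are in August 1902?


Month: August (month 8)
August has 31 days

31 days


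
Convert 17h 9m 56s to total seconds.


Hours: 17 × 3600 = 61200
Minutes: 9 × 60 = 540
Seconds: 56
Total = 61200 + 540 + 56 = 61796

61796 seconds


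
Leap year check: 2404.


Rules: divisible by 4 AND (not by 100 OR by 400)
2404 ÷ 4 = 601 exactly → divisible by 4
2404 ÷ 100 = 24 remainder 4 → not divisible by 100
Divisible by 4 but not by 100 → leap year

Yes


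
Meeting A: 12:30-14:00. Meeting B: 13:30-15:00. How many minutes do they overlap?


Meeting A: 750-840 (in minutes from midnight)
Meeting B: 810-900
Overlap start = max(750, 810) = 810
Overlap end = min(840, 900) = 840
Overlap = max(0, 840 - 810) = 30 min

30 minutes


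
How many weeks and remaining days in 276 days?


39 weeks 3 days

Weeks: 276 ÷ 7 = 39 remainder 3


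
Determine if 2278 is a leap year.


No

Rules: divisible by 4 AND (not by 100 OR by 400)
2278 ÷ 4 = 569 remainder 2 → not divisible by 4
Not divisible by 4 → not a leap year


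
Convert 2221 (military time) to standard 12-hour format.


10:21 PM

Hour: 22
22 - 12 = 10 → PM


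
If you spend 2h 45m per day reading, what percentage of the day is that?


Time: 165 minutes
Day: 1440 minutes
Percentage = (165/1440) × 100 ≈ 11.5%

11.5%


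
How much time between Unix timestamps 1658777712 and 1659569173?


Difference = 1659569173 - 1658777712 = 791461 seconds
In hours: 791461 / 3600 ≈ 219.9
In days: 791461 / 86400 ≈ 9.16

791461 seconds (219.9 hours / 9.16 days)


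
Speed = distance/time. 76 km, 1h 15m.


60.8 km/h

Distance: 76 km
Time: 1h 15m = 75 min = 75/60 = 5/4 hours
Speed = 76 ÷ (5/4) = 76 × 4 / 5 = 304/5 = 60.8 km/h


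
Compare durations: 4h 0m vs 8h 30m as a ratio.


Duration 1: 240 minutes
Duration 2: 510 minutes
Ratio = 240:510
GCD = 30
Simplified = 8:17
As a decimal: 8/17 ≈ 0.47

8:17 (0.47)


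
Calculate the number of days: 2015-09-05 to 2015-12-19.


105 days

From September 5, 2015 to December 19, 2015
Rest of September 2015: 30 - 5 = 25
Full months: October 31, November 30
Days into December 2015: 19
Total = 25 + 31 + 30 + 19 = 105 days


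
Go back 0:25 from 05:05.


04:40

Start: 305 minutes from midnight
Subtract: 25 minutes
Remaining: 305 - 25 = 280
Hours: 4, Minutes: 40


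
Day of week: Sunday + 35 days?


Start: Sunday (index 6)
(6 + 35) mod 7
= 41 mod 7
= 6
Index 6 → Sunday

Sunday


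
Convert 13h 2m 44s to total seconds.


Hours: 13 × 3600 = 46800
Minutes: 2 × 60 = 120
Seconds: 44
Total = 46800 + 120 + 44 = 46964

46964 seconds


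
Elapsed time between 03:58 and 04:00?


End time in minutes: 4×60 + 0 = 240
Start time in minutes: 3×60 + 58 = 238
Difference = 240 - 238 = 2 minutes
= 0 hours 2 minutes

0h 2m


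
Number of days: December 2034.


31 days

Month: December (month 12)
December has 31 days


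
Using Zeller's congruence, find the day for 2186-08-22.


Zeller's congruence:
q=22, m=8, k=86, j=21
h = (22 + ⌊13×9/5⌋ + 86 + ⌊86/4⌋ + ⌊21/4⌋ - 2×21) mod 7
= (22 + 23 + 86 + 21 + 5 - 42) mod 7
= 115 mod 7 = 3
h=3 → Tuesday

Tuesday


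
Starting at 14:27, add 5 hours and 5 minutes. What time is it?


19:32

Start: 867 minutes from midnight
Add: 305 minutes
Total: 1172 minutes
Hours: 1172 ÷ 60 = 19 remainder 32


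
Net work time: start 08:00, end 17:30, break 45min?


Total time = (17×60+30) - (8×60+0)
= 1050 - 480 = 570 min
Minus break: 570 - 45 = 525 min
= 8h 45m

8h 45m (525 minutes)


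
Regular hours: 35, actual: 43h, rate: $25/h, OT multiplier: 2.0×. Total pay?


$1275.00

Regular: 35h × $25 = $875.00
Overtime: 43 - 35 = 8h
OT pay: 8h × $25 × 2.0 = $400.00
Total = $875.00 + $400.00 = $1275.00


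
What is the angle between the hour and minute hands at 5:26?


7.0°

Hour hand = 5×30 + 26×0.5 = 163.0°
Minute hand = 26×6 = 156°
Difference = |163.0 - 156| = 7.0°


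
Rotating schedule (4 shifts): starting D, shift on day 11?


Shift B

Shifts: A, B, C, D
Start: D (index 3)
Day 11: (3 + 11 - 1) mod 4
= 13 mod 4
= 1
Index 1 → shift B


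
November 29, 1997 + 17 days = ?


December 16, 1997

Start: November 29, 1997
Add 17 days
November 29 → December 1: 30 - 29 + 1 = 2 days (17 - 2 = 15 left)
December 1 + 15 = December 16, 1997


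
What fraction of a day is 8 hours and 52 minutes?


0.3694 (36.94%)

Total minutes: 8×60 + 52 = 532
Day = 24×60 = 1440 minutes
Fraction = 532/1440 ≈ 0.3694
As a percentage: 532/1440 × 100 ≈ 36.94%


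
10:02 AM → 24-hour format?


Input: 10:02 AM
AM hour stays: 10

10:02


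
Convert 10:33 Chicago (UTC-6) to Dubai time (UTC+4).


Time difference = UTC+4 - UTC-6 = +10 hours
New hour = (10 + 10) mod 24
= 20 mod 24 = 20
Minutes unchanged → 20:33

20:33


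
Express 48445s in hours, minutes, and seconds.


Hours: 48445 ÷ 3600 = 13 remainder 1645
Minutes: 1645 ÷ 60 = 27 remainder 25
Seconds: 25

13h 27m 25s


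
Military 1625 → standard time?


Hour: 16
16 - 12 = 4 → PM

4:25 PM


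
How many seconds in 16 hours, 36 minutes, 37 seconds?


Hours: 16 × 3600 = 57600
Minutes: 36 × 60 = 2160
Seconds: 37
Total = 57600 + 2160 + 37 = 59797

59797 seconds


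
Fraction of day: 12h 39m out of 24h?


Total minutes: 12×60 + 39 = 759
Day = 24×60 = 1440 minutes
Fraction = 759/1440 ≈ 0.5271
As a percentage: 759/1440 × 100 ≈ 52.71%

0.5271 (52.71%)


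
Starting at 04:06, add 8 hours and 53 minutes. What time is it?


Start: 246 minutes from midnight
Add: 533 minutes
Total: 779 minutes
Hours: 779 ÷ 60 = 12 remainder 59

12:59


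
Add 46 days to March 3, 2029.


Start: March 3, 2029
Add 46 days
March 3 → April 1: 31 - 3 + 1 = 29 days (46 - 29 = 17 left)
April 1 + 17 = April 18, 2029

April 18, 2029


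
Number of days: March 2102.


Month: March (month 3)
March has 31 days

31 days


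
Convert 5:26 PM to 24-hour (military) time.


Input: 5:26 PM
PM: 5 + 12 = 17

17:26


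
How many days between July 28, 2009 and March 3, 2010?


From July 28, 2009 to March 3, 2010
Rest of July 2009: 31 - 28 = 3
Full months: August 31, September 30, October 31, November 30, December 31, January 31, February 2010 28
Days into March 2010: 3
Total = 3 + 31 + 30 + 31 + 30 + 31 + 31 + 28 + 3 = 218 days

218 days


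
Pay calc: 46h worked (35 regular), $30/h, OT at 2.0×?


$1710.00

Regular: 35h × $30 = $1050.00
Overtime: 46 - 35 = 11h
OT pay: 11h × $30 × 2.0 = $660.00
Total = $1050.00 + $660.00 = $1710.00


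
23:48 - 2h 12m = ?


Start: 1428 minutes from midnight
Subtract: 132 minutes
Remaining: 1428 - 132 = 1296
Hours: 21, Minutes: 36

21:36


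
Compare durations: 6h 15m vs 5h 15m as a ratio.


Duration 1: 375 minutes
Duration 2: 315 minutes
Ratio = 375:315
GCD = 15
Simplified = 25:21
As a decimal: 25/21 ≈ 1.19

25:21 (1.19)


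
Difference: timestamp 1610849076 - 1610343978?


505098 seconds (140.3 hours / 5.85 days)

Difference = 1610849076 - 1610343978 = 505098 seconds
In hours: 505098 / 3600 ≈ 140.3
In days: 505098 / 86400 ≈ 5.85


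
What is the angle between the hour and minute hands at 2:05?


Hour hand = 2×30 + 5×0.5 = 62.5°
Minute hand = 5×6 = 30°
Difference = |62.5 - 30| = 32.5°

32.5°
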